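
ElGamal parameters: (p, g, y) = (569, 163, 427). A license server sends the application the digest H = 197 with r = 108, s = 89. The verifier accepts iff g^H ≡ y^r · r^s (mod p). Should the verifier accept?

Left side g^H mod p:
163^197 mod 569 = 365
Right side y^r · r^s mod p:
427^108 mod 569 = 153
108^89 mod 569 = 378
153·378 = 57834 ≡ 365 (mod 569)
365 ≡ 365 (mod 569), so the signature is genuine.

accept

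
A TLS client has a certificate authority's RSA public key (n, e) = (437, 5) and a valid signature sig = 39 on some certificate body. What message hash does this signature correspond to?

sig^5 mod 437 = 305

305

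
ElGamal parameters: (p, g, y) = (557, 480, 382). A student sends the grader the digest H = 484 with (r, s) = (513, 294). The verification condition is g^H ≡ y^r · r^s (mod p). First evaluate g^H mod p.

90

480^484 mod 557 = 90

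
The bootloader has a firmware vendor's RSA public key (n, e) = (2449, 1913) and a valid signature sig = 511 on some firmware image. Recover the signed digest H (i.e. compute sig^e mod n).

Squares mod 2449: sig^1≡511, sig^2≡1527, sig^4≡281, sig^8≡593, sig^16≡1442, sig^32≡163, sig^64≡2079, sig^128≡2205, sig^256≡760, sig^512≡2085, sig^1024≡250
1913 = 1024 + 512 + 256 + 64 + 32 + 16 + 8 + 1, so sig^1913 ≡ 250·2085·760·2079·163·1442·593·511 ≡ 1949 (mod 2449)

1949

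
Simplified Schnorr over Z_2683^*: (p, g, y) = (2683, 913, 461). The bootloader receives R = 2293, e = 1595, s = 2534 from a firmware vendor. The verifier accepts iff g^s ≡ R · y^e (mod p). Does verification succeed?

g^s mod p:
913^2 = 833569 ≡ 1839
913^4 ≡ 1839^2 = 3381921 ≡ 1341
913^8 ≡ 1341^2 = 1798281 ≡ 671
913^16 ≡ 671^2 = 450241 ≡ 2180
913^32 ≡ 2180^2 = 4752400 ≡ 807
913^64 ≡ 807^2 = 651249 ≡ 1963
913^128 ≡ 1963^2 = 3853369 ≡ 581
913^256 ≡ 581^2 = 337561 ≡ 2186
913^512 ≡ 2186^2 = 4778596 ≡ 173
913^1024 ≡ 173^2 = 29929 ≡ 416
913^2048 ≡ 416^2 = 173056 ≡ 1344
2534 = 2048 + 256 + 128 + 64 + 32 + 4 + 2, so 913^2534 ≡ 1344·2186·581·1963·807·1341·1839 ≡ 2078 (mod 2683)
R · y^e mod p:
461^2 = 212521 ≡ 564
461^4 ≡ 564^2 = 318096 ≡ 1502
461^8 ≡ 1502^2 = 2256004 ≡ 2284
461^16 ≡ 2284^2 = 5216656 ≡ 904
461^32 ≡ 904^2 = 817216 ≡ 1584
461^64 ≡ 1584^2 = 2509056 ≡ 451
461^128 ≡ 451^2 = 203401 ≡ 2176
461^256 ≡ 2176^2 = 4734976 ≡ 2164
461^512 ≡ 2164^2 = 4682896 ≡ 1061
461^1024 ≡ 1061^2 = 1125721 ≡ 1544
1595 = 1024 + 512 + 32 + 16 + 8 + 2 + 1, so 461^1595 ≡ 1544·1061·1584·904·2284·564·461 ≡ 1899 (mod 2683)
2293·1899 = 4354407 ≡ 2581 (mod 2683)
2078 ≠ 2581; the check fails.

fails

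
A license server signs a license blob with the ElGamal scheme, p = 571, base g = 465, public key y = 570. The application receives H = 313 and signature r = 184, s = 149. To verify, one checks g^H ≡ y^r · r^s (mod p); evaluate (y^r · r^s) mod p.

570^184 mod 571 = 1
184^149 mod 571 = 90
y^r · r^s ≡ 1·90 = 90 ≡ 90 (mod 571)

90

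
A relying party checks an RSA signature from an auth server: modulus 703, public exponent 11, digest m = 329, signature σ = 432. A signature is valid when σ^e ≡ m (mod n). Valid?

no

Squares mod 703: σ^1≡432, σ^2≡329, σ^4≡682, σ^8≡441
11 = 8 + 2 + 1, so σ^11 ≡ 441·329·432 ≡ 374 (mod 703)
The recovered value 374 does not match the digest 329.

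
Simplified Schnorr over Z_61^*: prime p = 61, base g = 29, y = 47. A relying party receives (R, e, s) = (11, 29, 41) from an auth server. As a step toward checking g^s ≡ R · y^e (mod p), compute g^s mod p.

Squares mod 61: 29^1≡29, 29^2≡48, 29^4≡47, 29^8≡13, 29^16≡47, 29^32≡13
41 = 32 + 8 + 1, so 29^41 ≡ 13·13·29 ≡ 21 (mod 61)

21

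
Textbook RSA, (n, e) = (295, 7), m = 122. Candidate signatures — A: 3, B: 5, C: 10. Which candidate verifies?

A

Candidate A: Squares mod 295: 3^1≡3, 3^2≡9, 3^4≡81; 7 = 4 + 2 + 1, so 3^7 ≡ 81·9·3 ≡ 122 (mod 295)
  → matches m = 122
Candidate B: Squares mod 295: 5^1≡5, 5^2≡25, 5^4≡35; 7 = 4 + 2 + 1, so 5^7 ≡ 35·25·5 ≡ 245 (mod 295)
Candidate C: Squares mod 295: 10^1≡10, 10^2≡100, 10^4≡265; 7 = 4 + 2 + 1, so 10^7 ≡ 265·100·10 ≡ 90 (mod 295)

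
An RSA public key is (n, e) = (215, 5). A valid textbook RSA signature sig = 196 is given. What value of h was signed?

56

Squares mod 215: sig^1≡196, sig^2≡146, sig^4≡31
5 = 4 + 1, so sig^5 ≡ 31·196 ≡ 56 (mod 215)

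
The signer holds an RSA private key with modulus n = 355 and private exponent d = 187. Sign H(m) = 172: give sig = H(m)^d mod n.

108

(H(m))^2 ≡ 172^2 = 29584 ≡ 119
(H(m))^4 ≡ 119^2 = 14161 ≡ 316
(H(m))^8 ≡ 316^2 = 99856 ≡ 101
(H(m))^16 ≡ 101^2 = 10201 ≡ 261
(H(m))^32 ≡ 261^2 = 68121 ≡ 316
(H(m))^64 ≡ 316^2 = 99856 ≡ 101
(H(m))^128 ≡ 101^2 = 10201 ≡ 261
187 = 128 + 32 + 16 + 8 + 2 + 1, so (H(m))^187 ≡ 261·316·261·101·119·172 ≡ 108 (mod 355)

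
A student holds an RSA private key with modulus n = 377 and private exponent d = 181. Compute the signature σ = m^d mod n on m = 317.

44

m^2 ≡ 317^2 = 100489 ≡ 207
m^4 ≡ 207^2 = 42849 ≡ 248
m^8 ≡ 248^2 = 61504 ≡ 53
m^16 ≡ 53^2 = 2809 ≡ 170
m^32 ≡ 170^2 = 28900 ≡ 248
m^64 ≡ 248^2 = 61504 ≡ 53
m^128 ≡ 53^2 = 2809 ≡ 170
181 = 128 + 32 + 16 + 4 + 1, so m^181 ≡ 170·248·170·248·317 ≡ 44 (mod 377)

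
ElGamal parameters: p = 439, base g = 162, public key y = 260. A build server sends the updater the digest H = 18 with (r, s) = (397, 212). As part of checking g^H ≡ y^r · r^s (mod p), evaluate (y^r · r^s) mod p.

260^2 = 67600 ≡ 433
260^4 ≡ 433^2 = 187489 ≡ 36
260^8 ≡ 36^2 = 1296 ≡ 418
260^16 ≡ 418^2 = 174724 ≡ 2
260^32 ≡ 2^2 = 4
260^64 ≡ 4^2 = 16
260^128 ≡ 16^2 = 256
260^256 ≡ 256^2 = 65536 ≡ 125
397 = 256 + 128 + 8 + 4 + 1, so 260^397 ≡ 125·256·418·36·260 ≡ 4 (mod 439)
397^2 = 157609 ≡ 8
397^4 ≡ 8^2 = 64
397^8 ≡ 64^2 = 4096 ≡ 145
397^16 ≡ 145^2 = 21025 ≡ 392
397^32 ≡ 392^2 = 153664 ≡ 14
397^64 ≡ 14^2 = 196
397^128 ≡ 196^2 = 38416 ≡ 223
212 = 128 + 64 + 16 + 4, so 397^212 ≡ 223·196·392·64 ≡ 251 (mod 439)
y^r · r^s ≡ 4·251 = 1004 ≡ 126 (mod 439)

126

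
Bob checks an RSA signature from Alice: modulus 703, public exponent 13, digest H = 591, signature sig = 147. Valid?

yes

Squares mod 703: sig^1≡147, sig^2≡519, sig^4≡112, sig^8≡593
13 = 8 + 4 + 1, so sig^13 ≡ 593·112·147 ≡ 591 (mod 703)
sig^13 mod 703 = 591 matches H.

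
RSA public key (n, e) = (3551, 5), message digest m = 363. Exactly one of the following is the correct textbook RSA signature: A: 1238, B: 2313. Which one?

A

Candidate A: 1238^2 = 1532644 ≡ 2163; 1238^4 ≡ 2163^2 = 4678569 ≡ 1902; 5 = 4 + 1, so 1238^5 ≡ 1902·1238 ≡ 363 (mod 3551)
  → matches m = 363
Candidate B: 2313^2 = 5349969 ≡ 2163; 2313^4 ≡ 2163^2 = 4678569 ≡ 1902; 5 = 4 + 1, so 2313^5 ≡ 1902·2313 ≡ 3188 (mod 3551)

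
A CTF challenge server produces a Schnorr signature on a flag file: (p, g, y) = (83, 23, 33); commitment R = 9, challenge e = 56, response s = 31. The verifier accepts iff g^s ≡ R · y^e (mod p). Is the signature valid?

g^s mod p:
Squares mod 83: 23^1≡23, 23^2≡31, 23^4≡48, 23^8≡63, 23^16≡68
31 = 16 + 8 + 4 + 2 + 1, so 23^31 ≡ 68·63·48·31·23 ≡ 17 (mod 83)
R · y^e mod p:
Squares mod 83: 33^1≡33, 33^2≡10, 33^4≡17, 33^8≡40, 33^16≡23, 33^32≡31
56 = 32 + 16 + 8, so 33^56 ≡ 31·23·40 ≡ 51 (mod 83)
9·51 = 459 ≡ 44 (mod 83)
17 ≠ 44; the check fails.

invalid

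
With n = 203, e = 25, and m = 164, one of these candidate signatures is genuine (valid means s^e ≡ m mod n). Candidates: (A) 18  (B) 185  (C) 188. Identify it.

Candidate A: Squares mod 203: 18^1≡18, 18^2≡121, 18^4≡25, 18^8≡16, 18^16≡53; 25 = 16 + 8 + 1, so 18^25 ≡ 53·16·18 ≡ 39 (mod 203)
Candidate B: Squares mod 203: 185^1≡185, 185^2≡121, 185^4≡25, 185^8≡16, 185^16≡53; 25 = 16 + 8 + 1, so 185^25 ≡ 53·16·185 ≡ 164 (mod 203)
  → matches m = 164
Candidate C: Squares mod 203: 188^1≡188, 188^2≡22, 188^4≡78, 188^8≡197, 188^16≡36; 25 = 16 + 8 + 1, so 188^25 ≡ 36·197·188 ≡ 195 (mod 203)

B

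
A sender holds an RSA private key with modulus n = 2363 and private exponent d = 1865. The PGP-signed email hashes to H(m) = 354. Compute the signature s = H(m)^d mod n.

479

(H(m))^2 ≡ 354^2 = 125316 ≡ 77
(H(m))^4 ≡ 77^2 = 5929 ≡ 1203
(H(m))^8 ≡ 1203^2 = 1447209 ≡ 1053
(H(m))^16 ≡ 1053^2 = 1108809 ≡ 562
(H(m))^32 ≡ 562^2 = 315844 ≡ 1565
(H(m))^64 ≡ 1565^2 = 2449225 ≡ 1157
(H(m))^128 ≡ 1157^2 = 1338649 ≡ 1191
(H(m))^256 ≡ 1191^2 = 1418481 ≡ 681
(H(m))^512 ≡ 681^2 = 463761 ≡ 613
(H(m))^1024 ≡ 613^2 = 375769 ≡ 52
1865 = 1024 + 512 + 256 + 64 + 8 + 1, so (H(m))^1865 ≡ 52·613·681·1157·1053·354 ≡ 479 (mod 2363)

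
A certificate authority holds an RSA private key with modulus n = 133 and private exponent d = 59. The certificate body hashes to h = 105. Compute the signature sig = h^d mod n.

h^2 ≡ 105^2 = 11025 ≡ 119
h^4 ≡ 119^2 = 14161 ≡ 63
h^8 ≡ 63^2 = 3969 ≡ 112
h^16 ≡ 112^2 = 12544 ≡ 42
h^32 ≡ 42^2 = 1764 ≡ 35
59 = 32 + 16 + 8 + 2 + 1, so h^59 ≡ 35·42·112·119·105 ≡ 98 (mod 133)

98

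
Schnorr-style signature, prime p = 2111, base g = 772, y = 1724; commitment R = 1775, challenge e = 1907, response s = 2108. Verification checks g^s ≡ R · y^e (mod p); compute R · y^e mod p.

2046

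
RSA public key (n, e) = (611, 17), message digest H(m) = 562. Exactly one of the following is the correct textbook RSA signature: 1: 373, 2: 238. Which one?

Candidate 1: 373^2 = 139129 ≡ 432; 373^4 ≡ 432^2 = 186624 ≡ 269; 373^8 ≡ 269^2 = 72361 ≡ 263; 373^16 ≡ 263^2 = 69169 ≡ 126; 17 = 16 + 1, so 373^17 ≡ 126·373 ≡ 562 (mod 611)
  → matches H(m) = 562
Candidate 2: 238^2 = 56644 ≡ 432; 238^4 ≡ 432^2 = 186624 ≡ 269; 238^8 ≡ 269^2 = 72361 ≡ 263; 238^16 ≡ 263^2 = 69169 ≡ 126; 17 = 16 + 1, so 238^17 ≡ 126·238 ≡ 49 (mod 611)

1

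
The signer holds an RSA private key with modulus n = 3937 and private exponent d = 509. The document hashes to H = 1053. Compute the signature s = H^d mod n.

H^2 ≡ 1053^2 = 1108809 ≡ 2512
H^4 ≡ 2512^2 = 6310144 ≡ 3070
H^8 ≡ 3070^2 = 9424900 ≡ 3659
H^16 ≡ 3659^2 = 13388281 ≡ 2481
H^32 ≡ 2481^2 = 6155361 ≡ 1830
H^64 ≡ 1830^2 = 3348900 ≡ 2450
H^128 ≡ 2450^2 = 6002500 ≡ 2512
H^256 ≡ 2512^2 = 6310144 ≡ 3070
509 = 256 + 128 + 64 + 32 + 16 + 8 + 4 + 1, so H^509 ≡ 3070·2512·2450·1830·2481·3659·3070·1053 ≡ 433 (mod 3937)

433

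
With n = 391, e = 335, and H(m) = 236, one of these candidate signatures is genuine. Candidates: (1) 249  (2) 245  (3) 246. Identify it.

Candidate 1: Squares mod 391: 249^1≡249, 249^2≡223, 249^4≡72, 249^8≡101, 249^16≡35, 249^32≡52, 249^64≡358, 249^128≡307, 249^256≡18; 335 = 256 + 64 + 8 + 4 + 2 + 1, so 249^335 ≡ 18·358·101·72·223·249 ≡ 218 (mod 391)
Candidate 2: Squares mod 391: 245^1≡245, 245^2≡202, 245^4≡140, 245^8≡50, 245^16≡154, 245^32≡256, 245^64≡239, 245^128≡35, 245^256≡52; 335 = 256 + 64 + 8 + 4 + 2 + 1, so 245^335 ≡ 52·239·50·140·202·245 ≡ 260 (mod 391)
Candidate 3: Squares mod 391: 246^1≡246, 246^2≡302, 246^4≡101, 246^8≡35, 246^16≡52, 246^32≡358, 246^64≡307, 246^128≡18, 246^256≡324; 335 = 256 + 64 + 8 + 4 + 2 + 1, so 246^335 ≡ 324·307·35·101·302·246 ≡ 236 (mod 391)
  → matches H(m) = 236

3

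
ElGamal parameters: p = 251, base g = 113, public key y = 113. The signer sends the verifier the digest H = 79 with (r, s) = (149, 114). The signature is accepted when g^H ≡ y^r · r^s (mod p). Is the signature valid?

Left side g^H mod p:
Squares mod 251: 113^1≡113, 113^2≡219, 113^4≡20, 113^8≡149, 113^16≡113, 113^32≡219, 113^64≡20
79 = 64 + 8 + 4 + 2 + 1, so 113^79 ≡ 20·149·20·219·113 ≡ 20 (mod 251)
Right side y^r · r^s mod p:
Squares mod 251: 113^1≡113, 113^2≡219, 113^4≡20, 113^8≡149, 113^16≡113, 113^32≡219, 113^64≡20, 113^128≡149
149 = 128 + 16 + 4 + 1, so 113^149 ≡ 149·113·20·113 ≡ 20 (mod 251)
Squares mod 251: 149^1≡149, 149^2≡113, 149^4≡219, 149^8≡20, 149^16≡149, 149^32≡113, 149^64≡219
114 = 64 + 32 + 16 + 2, so 149^114 ≡ 219·113·149·113 ≡ 219 (mod 251)
20·219 = 4380 ≡ 113 (mod 251)
20 ≠ 113, so verification fails.

invalid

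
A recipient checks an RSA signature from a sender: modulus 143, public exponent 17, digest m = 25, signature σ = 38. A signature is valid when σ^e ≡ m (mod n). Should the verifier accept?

accept

Squares mod 143: σ^1≡38, σ^2≡14, σ^4≡53, σ^8≡92, σ^16≡27
17 = 16 + 1, so σ^17 ≡ 27·38 ≡ 25 (mod 143)
Since 25 equals the digest 25, verification succeeds.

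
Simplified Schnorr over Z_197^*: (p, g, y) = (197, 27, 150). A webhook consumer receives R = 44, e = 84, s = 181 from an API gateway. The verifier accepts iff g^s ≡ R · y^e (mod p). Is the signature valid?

valid

g^s mod p:
27^2 = 729 ≡ 138
27^4 ≡ 138^2 = 19044 ≡ 132
27^8 ≡ 132^2 = 17424 ≡ 88
27^16 ≡ 88^2 = 7744 ≡ 61
27^32 ≡ 61^2 = 3721 ≡ 175
27^64 ≡ 175^2 = 30625 ≡ 90
27^128 ≡ 90^2 = 8100 ≡ 23
181 = 128 + 32 + 16 + 4 + 1, so 27^181 ≡ 23·175·61·132·27 ≡ 149 (mod 197)
R · y^e mod p:
150^2 = 22500 ≡ 42
150^4 ≡ 42^2 = 1764 ≡ 188
150^8 ≡ 188^2 = 35344 ≡ 81
150^16 ≡ 81^2 = 6561 ≡ 60
150^32 ≡ 60^2 = 3600 ≡ 54
150^64 ≡ 54^2 = 2916 ≡ 158
84 = 64 + 16 + 4, so 150^84 ≡ 158·60·188 ≡ 178 (mod 197)
44·178 = 7832 ≡ 149 (mod 197)
149 ≡ 149 (mod 197); signature holds.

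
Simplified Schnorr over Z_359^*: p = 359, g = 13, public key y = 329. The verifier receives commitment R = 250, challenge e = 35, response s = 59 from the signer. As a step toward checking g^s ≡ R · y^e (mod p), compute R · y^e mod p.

267

329^2 = 108241 ≡ 182
329^4 ≡ 182^2 = 33124 ≡ 96
329^8 ≡ 96^2 = 9216 ≡ 241
329^16 ≡ 241^2 = 58081 ≡ 282
329^32 ≡ 282^2 = 79524 ≡ 185
35 = 32 + 2 + 1, so 329^35 ≡ 185·182·329 ≡ 126 (mod 359)
R · y^e ≡ 250·126 = 31500 ≡ 267 (mod 359)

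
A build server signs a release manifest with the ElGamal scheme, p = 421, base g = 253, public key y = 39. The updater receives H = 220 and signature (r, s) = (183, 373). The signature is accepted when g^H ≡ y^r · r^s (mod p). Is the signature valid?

valid

Left side g^H mod p:
253^2 = 64009 ≡ 17
253^4 ≡ 17^2 = 289
253^8 ≡ 289^2 = 83521 ≡ 163
253^16 ≡ 163^2 = 26569 ≡ 46
253^32 ≡ 46^2 = 2116 ≡ 11
253^64 ≡ 11^2 = 121
253^128 ≡ 121^2 = 14641 ≡ 327
220 = 128 + 64 + 16 + 8 + 4, so 253^220 ≡ 327·121·46·163·289 ≡ 176 (mod 421)
Right side y^r · r^s mod p:
39^2 = 1521 ≡ 258
39^4 ≡ 258^2 = 66564 ≡ 46
39^8 ≡ 46^2 = 2116 ≡ 11
39^16 ≡ 11^2 = 121
39^32 ≡ 121^2 = 14641 ≡ 327
39^64 ≡ 327^2 = 106929 ≡ 416
39^128 ≡ 416^2 = 173056 ≡ 25
183 = 128 + 32 + 16 + 4 + 2 + 1, so 39^183 ≡ 25·327·121·46·258·39 ≡ 37 (mod 421)
183^2 = 33489 ≡ 230
183^4 ≡ 230^2 = 52900 ≡ 275
183^8 ≡ 275^2 = 75625 ≡ 266
183^16 ≡ 266^2 = 70756 ≡ 28
183^32 ≡ 28^2 = 784 ≡ 363
183^64 ≡ 363^2 = 131769 ≡ 417
183^128 ≡ 417^2 = 173889 ≡ 16
183^256 ≡ 16^2 = 256
373 = 256 + 64 + 32 + 16 + 4 + 1, so 183^373 ≡ 256·417·363·28·275·183 ≡ 403 (mod 421)
37·403 = 14911 ≡ 176 (mod 421)
176 ≡ 176 (mod 421), so the signature is genuine.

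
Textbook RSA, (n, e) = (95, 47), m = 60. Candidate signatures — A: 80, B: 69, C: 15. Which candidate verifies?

Candidate A: Squares mod 95: 80^1≡80, 80^2≡35, 80^4≡85, 80^8≡5, 80^16≡25, 80^32≡55; 47 = 32 + 8 + 4 + 2 + 1, so 80^47 ≡ 55·5·85·35·80 ≡ 35 (mod 95)
Candidate B: Squares mod 95: 69^1≡69, 69^2≡11, 69^4≡26, 69^8≡11, 69^16≡26, 69^32≡11; 47 = 32 + 8 + 4 + 2 + 1, so 69^47 ≡ 11·11·26·11·69 ≡ 84 (mod 95)
Candidate C: Squares mod 95: 15^1≡15, 15^2≡35, 15^4≡85, 15^8≡5, 15^16≡25, 15^32≡55; 47 = 32 + 8 + 4 + 2 + 1, so 15^47 ≡ 55·5·85·35·15 ≡ 60 (mod 95)
  → matches m = 60

C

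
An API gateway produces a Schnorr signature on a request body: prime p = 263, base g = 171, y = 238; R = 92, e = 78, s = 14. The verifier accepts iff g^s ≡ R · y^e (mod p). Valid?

g^s mod p:
171^2 = 29241 ≡ 48
171^4 ≡ 48^2 = 2304 ≡ 200
171^8 ≡ 200^2 = 40000 ≡ 24
14 = 8 + 4 + 2, so 171^14 ≡ 24·200·48 ≡ 12 (mod 263)
R · y^e mod p:
238^2 = 56644 ≡ 99
238^4 ≡ 99^2 = 9801 ≡ 70
238^8 ≡ 70^2 = 4900 ≡ 166
238^16 ≡ 166^2 = 27556 ≡ 204
238^32 ≡ 204^2 = 41616 ≡ 62
238^64 ≡ 62^2 = 3844 ≡ 162
78 = 64 + 8 + 4 + 2, so 238^78 ≡ 162·166·70·99 ≡ 23 (mod 263)
92·23 = 2116 ≡ 12 (mod 263)
12 ≡ 12 (mod 263); signature holds.

yes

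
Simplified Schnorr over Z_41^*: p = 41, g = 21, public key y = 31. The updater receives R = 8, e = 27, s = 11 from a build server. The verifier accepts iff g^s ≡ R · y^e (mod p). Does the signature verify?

g^s mod p:
Squares mod 41: 21^1≡21, 21^2≡31, 21^4≡18, 21^8≡37
11 = 8 + 2 + 1, so 21^11 ≡ 37·31·21 ≡ 20 (mod 41)
R · y^e mod p:
Squares mod 41: 31^1≡31, 31^2≡18, 31^4≡37, 31^8≡16, 31^16≡10
27 = 16 + 8 + 2 + 1, so 31^27 ≡ 10·16·18·31 ≡ 23 (mod 41)
8·23 = 184 ≡ 20 (mod 41)
20 ≡ 20 (mod 41); signature holds.

verifies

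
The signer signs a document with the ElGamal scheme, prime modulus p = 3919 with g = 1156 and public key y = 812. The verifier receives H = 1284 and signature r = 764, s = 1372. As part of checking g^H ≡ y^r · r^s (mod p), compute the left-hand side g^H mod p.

1022

1156^2 = 1336336 ≡ 3876
1156^4 ≡ 3876^2 = 15023376 ≡ 1849
1156^8 ≡ 1849^2 = 3418801 ≡ 1433
1156^16 ≡ 1433^2 = 2053489 ≡ 3852
1156^32 ≡ 3852^2 = 14837904 ≡ 570
1156^64 ≡ 570^2 = 324900 ≡ 3542
1156^128 ≡ 3542^2 = 12545764 ≡ 1045
1156^256 ≡ 1045^2 = 1092025 ≡ 2543
1156^512 ≡ 2543^2 = 6466849 ≡ 499
1156^1024 ≡ 499^2 = 249001 ≡ 2104
1284 = 1024 + 256 + 4, so 1156^1284 ≡ 2104·2543·1849 ≡ 1022 (mod 3919)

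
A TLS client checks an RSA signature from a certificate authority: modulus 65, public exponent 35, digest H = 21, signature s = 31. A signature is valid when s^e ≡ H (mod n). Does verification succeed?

Squares mod 65: s^1≡31, s^2≡51, s^4≡1, s^8≡1, s^16≡1, s^32≡1
35 = 32 + 2 + 1, so s^35 ≡ 1·51·31 ≡ 21 (mod 65)
Since 21 equals the digest 21, verification succeeds.

passes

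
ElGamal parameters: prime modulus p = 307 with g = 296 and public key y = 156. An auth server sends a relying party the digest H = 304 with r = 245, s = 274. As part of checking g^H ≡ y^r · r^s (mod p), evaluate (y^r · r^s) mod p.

170

Squares mod 307: 156^1≡156, 156^2≡83, 156^4≡135, 156^8≡112, 156^16≡264, 156^32≡7, 156^64≡49, 156^128≡252
245 = 128 + 64 + 32 + 16 + 4 + 1, so 156^245 ≡ 252·49·7·264·135·156 ≡ 164 (mod 307)
Squares mod 307: 245^1≡245, 245^2≡160, 245^4≡119, 245^8≡39, 245^16≡293, 245^32≡196, 245^64≡41, 245^128≡146, 245^256≡133
274 = 256 + 16 + 2, so 245^274 ≡ 133·293·160 ≡ 177 (mod 307)
y^r · r^s ≡ 164·177 = 29028 ≡ 170 (mod 307)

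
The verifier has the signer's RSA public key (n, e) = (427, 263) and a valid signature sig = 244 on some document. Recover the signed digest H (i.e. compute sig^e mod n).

244

sig^2 ≡ 244^2 = 59536 ≡ 183
sig^4 ≡ 183^2 = 33489 ≡ 183
sig^8 ≡ 183^2 = 33489 ≡ 183
sig^16 ≡ 183^2 = 33489 ≡ 183
sig^32 ≡ 183^2 = 33489 ≡ 183
sig^64 ≡ 183^2 = 33489 ≡ 183
sig^128 ≡ 183^2 = 33489 ≡ 183
sig^256 ≡ 183^2 = 33489 ≡ 183
263 = 256 + 4 + 2 + 1, so sig^263 ≡ 183·183·183·244 ≡ 244 (mod 427)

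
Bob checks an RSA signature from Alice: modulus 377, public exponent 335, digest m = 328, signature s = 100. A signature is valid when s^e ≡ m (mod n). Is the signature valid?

s^2 ≡ 100^2 = 10000 ≡ 198
s^4 ≡ 198^2 = 39204 ≡ 373
s^8 ≡ 373^2 = 139129 ≡ 16
s^16 ≡ 16^2 = 256
s^32 ≡ 256^2 = 65536 ≡ 315
s^64 ≡ 315^2 = 99225 ≡ 74
s^128 ≡ 74^2 = 5476 ≡ 198
s^256 ≡ 198^2 = 39204 ≡ 373
335 = 256 + 64 + 8 + 4 + 2 + 1, so s^335 ≡ 373·74·16·373·198·100 ≡ 328 (mod 377)
Since 328 equals the digest 328, verification succeeds.

valid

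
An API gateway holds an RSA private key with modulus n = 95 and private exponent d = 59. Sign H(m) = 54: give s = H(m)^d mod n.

(H(m))^2 ≡ 54^2 = 2916 ≡ 66
(H(m))^4 ≡ 66^2 = 4356 ≡ 81
(H(m))^8 ≡ 81^2 = 6561 ≡ 6
(H(m))^16 ≡ 6^2 = 36
(H(m))^32 ≡ 36^2 = 1296 ≡ 61
59 = 32 + 16 + 8 + 2 + 1, so (H(m))^59 ≡ 61·36·6·66·54 ≡ 4 (mod 95)

4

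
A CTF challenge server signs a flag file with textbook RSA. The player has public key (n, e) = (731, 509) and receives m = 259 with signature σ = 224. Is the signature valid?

invalid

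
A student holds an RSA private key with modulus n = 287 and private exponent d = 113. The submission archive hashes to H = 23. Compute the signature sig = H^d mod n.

H^2 ≡ 23^2 = 529 ≡ 242
H^4 ≡ 242^2 = 58564 ≡ 16
H^8 ≡ 16^2 = 256
H^16 ≡ 256^2 = 65536 ≡ 100
H^32 ≡ 100^2 = 10000 ≡ 242
H^64 ≡ 242^2 = 58564 ≡ 16
113 = 64 + 32 + 16 + 1, so H^113 ≡ 16·242·100·23 ≡ 277 (mod 287)

277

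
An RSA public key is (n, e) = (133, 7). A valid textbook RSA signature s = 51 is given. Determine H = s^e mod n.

Squares mod 133: s^1≡51, s^2≡74, s^4≡23
7 = 4 + 2 + 1, so s^7 ≡ 23·74·51 ≡ 86 (mod 133)

86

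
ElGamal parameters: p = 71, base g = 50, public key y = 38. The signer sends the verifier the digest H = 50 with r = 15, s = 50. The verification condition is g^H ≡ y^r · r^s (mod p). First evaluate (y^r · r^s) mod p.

37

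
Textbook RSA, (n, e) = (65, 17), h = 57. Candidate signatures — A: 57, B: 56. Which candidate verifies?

A

Candidate A: 57^2 = 3249 ≡ 64; 57^4 ≡ 64^2 = 4096 ≡ 1; 57^8 ≡ 1^2 = 1; 57^16 ≡ 1^2 = 1; 17 = 16 + 1, so 57^17 ≡ 1·57 ≡ 57 (mod 65)
  → matches h = 57
Candidate B: 56^2 = 3136 ≡ 16; 56^4 ≡ 16^2 = 256 ≡ 61; 56^8 ≡ 61^2 = 3721 ≡ 16; 56^16 ≡ 16^2 = 256 ≡ 61; 17 = 16 + 1, so 56^17 ≡ 61·56 ≡ 36 (mod 65)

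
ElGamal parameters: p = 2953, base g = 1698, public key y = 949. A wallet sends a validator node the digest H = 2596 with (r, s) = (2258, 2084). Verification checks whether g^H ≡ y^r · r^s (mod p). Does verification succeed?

Left side g^H mod p:
Squares mod 2953: 1698^1≡1698, 1698^2≡1076, 1698^4≡200, 1698^8≡1611, 1698^16≡2587, 1698^32≡1071, 1698^64≡1277, 1698^128≡673, 1698^256≡1120, 1698^512≡2328, 1698^1024≡829, 1698^2048≡2145
2596 = 2048 + 512 + 32 + 4, so 1698^2596 ≡ 2145·2328·1071·200 ≡ 2501 (mod 2953)
Right side y^r · r^s mod p:
Squares mod 2953: 949^1≡949, 949^2≡2889, 949^4≡1143, 949^8≡1223, 949^16≡1511, 949^32≡452, 949^64≡547, 949^128≡956, 949^256≡1459, 949^512≡2521, 949^1024≡585, 949^2048≡2630
2258 = 2048 + 128 + 64 + 16 + 2, so 949^2258 ≡ 2630·956·547·1511·2889 ≡ 1277 (mod 2953)
Squares mod 2953: 2258^1≡2258, 2258^2≡1686, 2258^4≡1810, 2258^8≡1223, 2258^16≡1511, 2258^32≡452, 2258^64≡547, 2258^128≡956, 2258^256≡1459, 2258^512≡2521, 2258^1024≡585, 2258^2048≡2630
2084 = 2048 + 32 + 4, so 2258^2084 ≡ 2630·452·1810 ≡ 2351 (mod 2953)
1277·2351 = 3002227 ≡ 1979 (mod 2953)
2501 ≠ 1979, so verification fails.

fails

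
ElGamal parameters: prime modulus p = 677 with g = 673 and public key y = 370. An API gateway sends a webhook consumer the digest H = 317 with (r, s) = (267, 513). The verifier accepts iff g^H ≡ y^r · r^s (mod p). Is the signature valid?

invalid

Left side g^H mod p:
673^2 = 452929 ≡ 16
673^4 ≡ 16^2 = 256
673^8 ≡ 256^2 = 65536 ≡ 544
673^16 ≡ 544^2 = 295936 ≡ 87
673^32 ≡ 87^2 = 7569 ≡ 122
673^64 ≡ 122^2 = 14884 ≡ 667
673^128 ≡ 667^2 = 444889 ≡ 100
673^256 ≡ 100^2 = 10000 ≡ 522
317 = 256 + 32 + 16 + 8 + 4 + 1, so 673^317 ≡ 522·122·87·544·256·673 ≡ 547 (mod 677)
Right side y^r · r^s mod p:
370^2 = 136900 ≡ 146
370^4 ≡ 146^2 = 21316 ≡ 329
370^8 ≡ 329^2 = 108241 ≡ 598
370^16 ≡ 598^2 = 357604 ≡ 148
370^32 ≡ 148^2 = 21904 ≡ 240
370^64 ≡ 240^2 = 57600 ≡ 55
370^128 ≡ 55^2 = 3025 ≡ 317
370^256 ≡ 317^2 = 100489 ≡ 293
267 = 256 + 8 + 2 + 1, so 370^267 ≡ 293·598·146·370 ≡ 458 (mod 677)
267^2 = 71289 ≡ 204
267^4 ≡ 204^2 = 41616 ≡ 319
267^8 ≡ 319^2 = 101761 ≡ 211
267^16 ≡ 211^2 = 44521 ≡ 516
267^32 ≡ 516^2 = 266256 ≡ 195
267^64 ≡ 195^2 = 38025 ≡ 113
267^128 ≡ 113^2 = 12769 ≡ 583
267^256 ≡ 583^2 = 339889 ≡ 35
267^512 ≡ 35^2 = 1225 ≡ 548
513 = 512 + 1, so 267^513 ≡ 548·267 ≡ 84 (mod 677)
458·84 = 38472 ≡ 560 (mod 677)
547 ≠ 560, so verification fails.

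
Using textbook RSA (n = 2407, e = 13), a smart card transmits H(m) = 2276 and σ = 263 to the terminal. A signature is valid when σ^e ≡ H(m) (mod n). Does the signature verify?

verifies

σ^2 ≡ 263^2 = 69169 ≡ 1773
σ^4 ≡ 1773^2 = 3143529 ≡ 2394
σ^8 ≡ 2394^2 = 5731236 ≡ 169
13 = 8 + 4 + 1, so σ^13 ≡ 169·2394·263 ≡ 2276 (mod 2407)
Since 2276 equals the digest 2276, verification succeeds.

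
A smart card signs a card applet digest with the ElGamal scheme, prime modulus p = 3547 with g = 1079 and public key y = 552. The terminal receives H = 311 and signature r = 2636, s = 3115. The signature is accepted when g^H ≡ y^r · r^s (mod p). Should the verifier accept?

reject

Left side g^H mod p:
1079^2 = 1164241 ≡ 825
1079^4 ≡ 825^2 = 680625 ≡ 3148
1079^8 ≡ 3148^2 = 9909904 ≡ 3133
1079^16 ≡ 3133^2 = 9815689 ≡ 1140
1079^32 ≡ 1140^2 = 1299600 ≡ 1398
1079^64 ≡ 1398^2 = 1954404 ≡ 7
1079^128 ≡ 7^2 = 49
1079^256 ≡ 49^2 = 2401
311 = 256 + 32 + 16 + 4 + 2 + 1, so 1079^311 ≡ 2401·1398·1140·3148·825·1079 ≡ 2229 (mod 3547)
Right side y^r · r^s mod p:
552^2 = 304704 ≡ 3209
552^4 ≡ 3209^2 = 10297681 ≡ 740
552^8 ≡ 740^2 = 547600 ≡ 1362
552^16 ≡ 1362^2 = 1855044 ≡ 3510
552^32 ≡ 3510^2 = 12320100 ≡ 1369
552^64 ≡ 1369^2 = 1874161 ≡ 1345
552^128 ≡ 1345^2 = 1809025 ≡ 55
552^256 ≡ 55^2 = 3025
552^512 ≡ 3025^2 = 9150625 ≡ 2912
552^1024 ≡ 2912^2 = 8479744 ≡ 2414
552^2048 ≡ 2414^2 = 5827396 ≡ 3222
2636 = 2048 + 512 + 64 + 8 + 4, so 552^2636 ≡ 3222·2912·1345·1362·740 ≡ 1579 (mod 3547)
2636^2 = 6948496 ≡ 3470
2636^4 ≡ 3470^2 = 12040900 ≡ 2382
2636^8 ≡ 2382^2 = 5673924 ≡ 2271
2636^16 ≡ 2271^2 = 5157441 ≡ 103
2636^32 ≡ 103^2 = 10609 ≡ 3515
2636^64 ≡ 3515^2 = 12355225 ≡ 1024
2636^128 ≡ 1024^2 = 1048576 ≡ 2211
2636^256 ≡ 2211^2 = 4888521 ≡ 755
2636^512 ≡ 755^2 = 570025 ≡ 2505
2636^1024 ≡ 2505^2 = 6275025 ≡ 382
2636^2048 ≡ 382^2 = 145924 ≡ 497
3115 = 2048 + 1024 + 32 + 8 + 2 + 1, so 2636^3115 ≡ 497·382·3515·2271·3470·2636 ≡ 1270 (mod 3547)
1579·1270 = 2005330 ≡ 1275 (mod 3547)
2229 ≠ 1275, so verification fails.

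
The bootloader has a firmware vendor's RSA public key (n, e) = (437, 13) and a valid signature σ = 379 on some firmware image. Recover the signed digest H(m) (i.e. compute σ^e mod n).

132

Squares mod 437: σ^1≡379, σ^2≡305, σ^4≡381, σ^8≡77
13 = 8 + 4 + 1, so σ^13 ≡ 77·381·379 ≡ 132 (mod 437)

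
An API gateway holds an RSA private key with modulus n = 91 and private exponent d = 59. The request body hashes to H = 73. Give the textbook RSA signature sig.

H^2 ≡ 73^2 = 5329 ≡ 51
H^4 ≡ 51^2 = 2601 ≡ 53
H^8 ≡ 53^2 = 2809 ≡ 79
H^16 ≡ 79^2 = 6241 ≡ 53
H^32 ≡ 53^2 = 2809 ≡ 79
59 = 32 + 16 + 8 + 2 + 1, so H^59 ≡ 79·53·79·51·73 ≡ 5 (mod 91)

5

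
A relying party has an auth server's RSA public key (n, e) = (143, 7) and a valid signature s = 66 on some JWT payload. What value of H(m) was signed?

66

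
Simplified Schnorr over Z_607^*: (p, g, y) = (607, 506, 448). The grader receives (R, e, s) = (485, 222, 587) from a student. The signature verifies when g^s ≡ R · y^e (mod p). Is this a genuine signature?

g^s mod p:
Squares mod 607: 506^1≡506, 506^2≡489, 506^4≡570, 506^8≡155, 506^16≡352, 506^32≡76, 506^64≡313, 506^128≡242, 506^256≡292, 506^512≡284
587 = 512 + 64 + 8 + 2 + 1, so 506^587 ≡ 284·313·155·489·506 ≡ 42 (mod 607)
R · y^e mod p:
Squares mod 607: 448^1≡448, 448^2≡394, 448^4≡451, 448^8≡56, 448^16≡101, 448^32≡489, 448^64≡570, 448^128≡155
222 = 128 + 64 + 16 + 8 + 4 + 2, so 448^222 ≡ 155·570·101·56·451·394 ≡ 26 (mod 607)
485·26 = 12610 ≡ 470 (mod 607)
42 ≠ 470; the check fails.

forged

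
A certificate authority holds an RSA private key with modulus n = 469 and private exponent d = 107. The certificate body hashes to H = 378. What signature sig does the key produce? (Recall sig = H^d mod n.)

70

Squares mod 469: H^1≡378, H^2≡308, H^4≡126, H^8≡399, H^16≡210, H^32≡14, H^64≡196
107 = 64 + 32 + 8 + 2 + 1, so H^107 ≡ 196·14·399·308·378 ≡ 70 (mod 469)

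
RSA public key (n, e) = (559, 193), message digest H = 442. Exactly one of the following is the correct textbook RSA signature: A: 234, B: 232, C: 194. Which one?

Candidate A: Squares mod 559: 234^1≡234, 234^2≡533, 234^4≡117, 234^8≡273, 234^16≡182, 234^32≡143, 234^64≡325, 234^128≡533; 193 = 128 + 64 + 1, so 234^193 ≡ 533·325·234 ≡ 442 (mod 559)
  → matches H = 442
Candidate B: Squares mod 559: 232^1≡232, 232^2≡160, 232^4≡445, 232^8≡139, 232^16≡315, 232^32≡282, 232^64≡146, 232^128≡74; 193 = 128 + 64 + 1, so 232^193 ≡ 74·146·232 ≡ 531 (mod 559)
Candidate C: Squares mod 559: 194^1≡194, 194^2≡183, 194^4≡508, 194^8≡365, 194^16≡183, 194^32≡508, 194^64≡365, 194^128≡183; 193 = 128 + 64 + 1, so 194^193 ≡ 183·365·194 ≡ 51 (mod 559)

A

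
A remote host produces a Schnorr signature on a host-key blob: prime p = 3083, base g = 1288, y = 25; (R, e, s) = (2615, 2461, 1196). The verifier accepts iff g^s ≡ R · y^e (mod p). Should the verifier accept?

reject

g^s mod p:
1288^2 = 1658944 ≡ 290
1288^4 ≡ 290^2 = 84100 ≡ 859
1288^8 ≡ 859^2 = 737881 ≡ 1044
1288^16 ≡ 1044^2 = 1089936 ≡ 1637
1288^32 ≡ 1637^2 = 2679769 ≡ 642
1288^64 ≡ 642^2 = 412164 ≡ 2125
1288^128 ≡ 2125^2 = 4515625 ≡ 2113
1288^256 ≡ 2113^2 = 4464769 ≡ 585
1288^512 ≡ 585^2 = 342225 ≡ 12
1288^1024 ≡ 12^2 = 144
1196 = 1024 + 128 + 32 + 8 + 4, so 1288^1196 ≡ 144·2113·642·1044·859 ≡ 1414 (mod 3083)
R · y^e mod p:
25^2 = 625
25^4 ≡ 625^2 = 390625 ≡ 2167
25^8 ≡ 2167^2 = 4695889 ≡ 480
25^16 ≡ 480^2 = 230400 ≡ 2258
25^32 ≡ 2258^2 = 5098564 ≡ 2365
25^64 ≡ 2365^2 = 5593225 ≡ 663
25^128 ≡ 663^2 = 439569 ≡ 1783
25^256 ≡ 1783^2 = 3179089 ≡ 516
25^512 ≡ 516^2 = 266256 ≡ 1118
25^1024 ≡ 1118^2 = 1249924 ≡ 1309
25^2048 ≡ 1309^2 = 1713481 ≡ 2416
2461 = 2048 + 256 + 128 + 16 + 8 + 4 + 1, so 25^2461 ≡ 2416·516·1783·2258·480·2167·25 ≡ 1746 (mod 3083)
2615·1746 = 4565790 ≡ 2950 (mod 3083)
1414 ≠ 2950; the check fails.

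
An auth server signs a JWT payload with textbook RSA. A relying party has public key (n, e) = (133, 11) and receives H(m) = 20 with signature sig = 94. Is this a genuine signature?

forged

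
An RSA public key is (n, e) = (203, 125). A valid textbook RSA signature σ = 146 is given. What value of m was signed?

σ^2 ≡ 146^2 = 21316 ≡ 1
σ^4 ≡ 1^2 = 1
σ^8 ≡ 1^2 = 1
σ^16 ≡ 1^2 = 1
σ^32 ≡ 1^2 = 1
σ^64 ≡ 1^2 = 1
125 = 64 + 32 + 16 + 8 + 4 + 1, so σ^125 ≡ 1·1·1·1·1·146 ≡ 146 (mod 203)

146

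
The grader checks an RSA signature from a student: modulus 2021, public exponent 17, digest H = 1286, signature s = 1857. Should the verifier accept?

Squares mod 2021: s^1≡1857, s^2≡623, s^4≡97, s^8≡1325, s^16≡1397
17 = 16 + 1, so s^17 ≡ 1397·1857 ≡ 1286 (mod 2021)
1286 = H, so the signature checks out.

accept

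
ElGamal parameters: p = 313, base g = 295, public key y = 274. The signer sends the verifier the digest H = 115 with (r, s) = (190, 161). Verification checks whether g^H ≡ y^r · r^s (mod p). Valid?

no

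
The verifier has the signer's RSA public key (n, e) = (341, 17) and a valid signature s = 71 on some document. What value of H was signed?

267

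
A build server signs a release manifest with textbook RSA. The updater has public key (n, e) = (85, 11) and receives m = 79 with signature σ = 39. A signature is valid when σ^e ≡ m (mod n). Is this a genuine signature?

genuine

Squares mod 85: σ^1≡39, σ^2≡76, σ^4≡81, σ^8≡16
11 = 8 + 2 + 1, so σ^11 ≡ 16·76·39 ≡ 79 (mod 85)
σ^11 mod 85 = 79 matches m.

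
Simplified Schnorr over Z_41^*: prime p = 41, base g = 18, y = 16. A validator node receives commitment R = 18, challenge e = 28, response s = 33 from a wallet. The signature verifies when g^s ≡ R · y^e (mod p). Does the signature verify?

verifies

g^s mod p:
18^2 = 324 ≡ 37
18^4 ≡ 37^2 = 1369 ≡ 16
18^8 ≡ 16^2 = 256 ≡ 10
18^16 ≡ 10^2 = 100 ≡ 18
18^32 ≡ 18^2 = 324 ≡ 37
33 = 32 + 1, so 18^33 ≡ 37·18 ≡ 10 (mod 41)
R · y^e mod p:
16^2 = 256 ≡ 10
16^4 ≡ 10^2 = 100 ≡ 18
16^8 ≡ 18^2 = 324 ≡ 37
16^16 ≡ 37^2 = 1369 ≡ 16
28 = 16 + 8 + 4, so 16^28 ≡ 16·37·18 ≡ 37 (mod 41)
18·37 = 666 ≡ 10 (mod 41)
10 ≡ 10 (mod 41); signature holds.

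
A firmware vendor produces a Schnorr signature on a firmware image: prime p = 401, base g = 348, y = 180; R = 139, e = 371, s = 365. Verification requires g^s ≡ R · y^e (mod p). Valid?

g^s mod p:
348^2 = 121104 ≡ 2
348^4 ≡ 2^2 = 4
348^8 ≡ 4^2 = 16
348^16 ≡ 16^2 = 256
348^32 ≡ 256^2 = 65536 ≡ 173
348^64 ≡ 173^2 = 29929 ≡ 255
348^128 ≡ 255^2 = 65025 ≡ 63
348^256 ≡ 63^2 = 3969 ≡ 360
365 = 256 + 64 + 32 + 8 + 4 + 1, so 348^365 ≡ 360·255·173·16·4·348 ≡ 26 (mod 401)
R · y^e mod p:
180^2 = 32400 ≡ 320
180^4 ≡ 320^2 = 102400 ≡ 145
180^8 ≡ 145^2 = 21025 ≡ 173
180^16 ≡ 173^2 = 29929 ≡ 255
180^32 ≡ 255^2 = 65025 ≡ 63
180^64 ≡ 63^2 = 3969 ≡ 360
180^128 ≡ 360^2 = 129600 ≡ 77
180^256 ≡ 77^2 = 5929 ≡ 315
371 = 256 + 64 + 32 + 16 + 2 + 1, so 180^371 ≡ 315·360·63·255·320·180 ≡ 55 (mod 401)
139·55 = 7645 ≡ 26 (mod 401)
26 ≡ 26 (mod 401); signature holds.

yes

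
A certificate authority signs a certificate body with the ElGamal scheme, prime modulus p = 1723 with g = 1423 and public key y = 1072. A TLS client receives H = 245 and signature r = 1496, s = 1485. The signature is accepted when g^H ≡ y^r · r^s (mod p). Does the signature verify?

verifies

Left side g^H mod p:
1423^2 = 2024929 ≡ 404
1423^4 ≡ 404^2 = 163216 ≡ 1254
1423^8 ≡ 1254^2 = 1572516 ≡ 1140
1423^16 ≡ 1140^2 = 1299600 ≡ 458
1423^32 ≡ 458^2 = 209764 ≡ 1281
1423^64 ≡ 1281^2 = 1640961 ≡ 665
1423^128 ≡ 665^2 = 442225 ≡ 1137
245 = 128 + 64 + 32 + 16 + 4 + 1, so 1423^245 ≡ 1137·665·1281·458·1254·1423 ≡ 1074 (mod 1723)
Right side y^r · r^s mod p:
1072^2 = 1149184 ≡ 1666
1072^4 ≡ 1666^2 = 2775556 ≡ 1526
1072^8 ≡ 1526^2 = 2328676 ≡ 903
1072^16 ≡ 903^2 = 815409 ≡ 430
1072^32 ≡ 430^2 = 184900 ≡ 539
1072^64 ≡ 539^2 = 290521 ≡ 1057
1072^128 ≡ 1057^2 = 1117249 ≡ 745
1072^256 ≡ 745^2 = 555025 ≡ 219
1072^512 ≡ 219^2 = 47961 ≡ 1440
1072^1024 ≡ 1440^2 = 2073600 ≡ 831
1496 = 1024 + 256 + 128 + 64 + 16 + 8, so 1072^1496 ≡ 831·219·745·1057·430·903 ≡ 1440 (mod 1723)
1496^2 = 2238016 ≡ 1562
1496^4 ≡ 1562^2 = 2439844 ≡ 76
1496^8 ≡ 76^2 = 5776 ≡ 607
1496^16 ≡ 607^2 = 368449 ≡ 1450
1496^32 ≡ 1450^2 = 2102500 ≡ 440
1496^64 ≡ 440^2 = 193600 ≡ 624
1496^128 ≡ 624^2 = 389376 ≡ 1701
1496^256 ≡ 1701^2 = 2893401 ≡ 484
1496^512 ≡ 484^2 = 234256 ≡ 1651
1496^1024 ≡ 1651^2 = 2725801 ≡ 15
1485 = 1024 + 256 + 128 + 64 + 8 + 4 + 1, so 1496^1485 ≡ 15·484·1701·624·607·76·1496 ≡ 51 (mod 1723)
1440·51 = 73440 ≡ 1074 (mod 1723)
1074 ≡ 1074 (mod 1723), so the signature is genuine.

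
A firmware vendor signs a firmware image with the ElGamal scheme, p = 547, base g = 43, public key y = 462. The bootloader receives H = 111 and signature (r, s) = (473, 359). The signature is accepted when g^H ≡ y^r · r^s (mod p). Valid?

Left side g^H mod p:
43^111 mod 547 = 463
Right side y^r · r^s mod p:
462^473 mod 547 = 98
473^359 mod 547 = 432
98·432 = 42336 ≡ 217 (mod 547)
463 ≠ 217, so verification fails.

no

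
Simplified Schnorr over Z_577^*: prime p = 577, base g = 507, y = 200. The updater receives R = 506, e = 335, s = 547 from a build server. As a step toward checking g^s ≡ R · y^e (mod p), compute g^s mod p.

Squares mod 577: 507^1≡507, 507^2≡284, 507^4≡453, 507^8≡374, 507^16≡242, 507^32≡287, 507^64≡435, 507^128≡546, 507^256≡384, 507^512≡321
547 = 512 + 32 + 2 + 1, so 507^547 ≡ 321·287·284·507 ≡ 367 (mod 577)

367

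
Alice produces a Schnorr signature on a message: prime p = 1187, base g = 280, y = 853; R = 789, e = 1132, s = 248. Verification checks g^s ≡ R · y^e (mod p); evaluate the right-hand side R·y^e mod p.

773

853^2 = 727609 ≡ 1165
853^4 ≡ 1165^2 = 1357225 ≡ 484
853^8 ≡ 484^2 = 234256 ≡ 417
853^16 ≡ 417^2 = 173889 ≡ 587
853^32 ≡ 587^2 = 344569 ≡ 339
853^64 ≡ 339^2 = 114921 ≡ 969
853^128 ≡ 969^2 = 938961 ≡ 44
853^256 ≡ 44^2 = 1936 ≡ 749
853^512 ≡ 749^2 = 561001 ≡ 737
853^1024 ≡ 737^2 = 543169 ≡ 710
1132 = 1024 + 64 + 32 + 8 + 4, so 853^1132 ≡ 710·969·339·417·484 ≡ 347 (mod 1187)
R · y^e ≡ 789·347 = 273783 ≡ 773 (mod 1187)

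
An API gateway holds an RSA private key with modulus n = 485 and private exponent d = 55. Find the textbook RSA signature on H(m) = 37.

(H(m))^2 ≡ 37^2 = 1369 ≡ 399
(H(m))^4 ≡ 399^2 = 159201 ≡ 121
(H(m))^8 ≡ 121^2 = 14641 ≡ 91
(H(m))^16 ≡ 91^2 = 8281 ≡ 36
(H(m))^32 ≡ 36^2 = 1296 ≡ 326
55 = 32 + 16 + 4 + 2 + 1, so (H(m))^55 ≡ 326·36·121·399·37 ≡ 223 (mod 485)

223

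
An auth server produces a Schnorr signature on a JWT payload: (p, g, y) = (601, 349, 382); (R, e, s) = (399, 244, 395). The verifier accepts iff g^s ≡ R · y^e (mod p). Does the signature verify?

g^s mod p:
Squares mod 601: 349^1≡349, 349^2≡399, 349^4≡537, 349^8≡490, 349^16≡301, 349^32≡451, 349^64≡263, 349^128≡54, 349^256≡512
395 = 256 + 128 + 8 + 2 + 1, so 349^395 ≡ 512·54·490·399·349 ≡ 516 (mod 601)
R · y^e mod p:
Squares mod 601: 382^1≡382, 382^2≡482, 382^4≡338, 382^8≡54, 382^16≡512, 382^32≡108, 382^64≡245, 382^128≡526
244 = 128 + 64 + 32 + 16 + 4, so 382^244 ≡ 526·245·108·512·338 ≡ 537 (mod 601)
399·537 = 214263 ≡ 307 (mod 601)
516 ≠ 307; the check fails.

does not verify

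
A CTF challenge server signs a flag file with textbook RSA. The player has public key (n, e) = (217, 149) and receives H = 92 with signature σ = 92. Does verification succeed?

Squares mod 217: σ^1≡92, σ^2≡1, σ^4≡1, σ^8≡1, σ^16≡1, σ^32≡1, σ^64≡1, σ^128≡1
149 = 128 + 16 + 4 + 1, so σ^149 ≡ 1·1·1·92 ≡ 92 (mod 217)
σ^149 mod 217 = 92 matches H.

passes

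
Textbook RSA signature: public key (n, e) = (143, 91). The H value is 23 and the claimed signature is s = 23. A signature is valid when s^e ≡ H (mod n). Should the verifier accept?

s^2 ≡ 23^2 = 529 ≡ 100
s^4 ≡ 100^2 = 10000 ≡ 133
s^8 ≡ 133^2 = 17689 ≡ 100
s^16 ≡ 100^2 = 10000 ≡ 133
s^32 ≡ 133^2 = 17689 ≡ 100
s^64 ≡ 100^2 = 10000 ≡ 133
91 = 64 + 16 + 8 + 2 + 1, so s^91 ≡ 133·133·100·100·23 ≡ 23 (mod 143)
23 = H, so the signature checks out.

accept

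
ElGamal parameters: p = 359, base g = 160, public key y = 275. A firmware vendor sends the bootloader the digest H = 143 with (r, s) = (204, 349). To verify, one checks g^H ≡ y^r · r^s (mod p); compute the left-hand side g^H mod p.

160^2 = 25600 ≡ 111
160^4 ≡ 111^2 = 12321 ≡ 115
160^8 ≡ 115^2 = 13225 ≡ 301
160^16 ≡ 301^2 = 90601 ≡ 133
160^32 ≡ 133^2 = 17689 ≡ 98
160^64 ≡ 98^2 = 9604 ≡ 270
160^128 ≡ 270^2 = 72900 ≡ 23
143 = 128 + 8 + 4 + 2 + 1, so 160^143 ≡ 23·301·115·111·160 ≡ 331 (mod 359)

331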